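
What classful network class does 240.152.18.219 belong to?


First octet: 240
Binary: 11110000
1111xxxx -> Class E (240-255)
Class E (reserved), default mask N/A


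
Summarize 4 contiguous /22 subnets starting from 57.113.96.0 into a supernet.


Original prefix: /22
Number of subnets: 4 = 2^2
New prefix = 22 - 2 = 20
Supernet: 57.113.96.0/20


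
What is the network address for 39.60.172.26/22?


IP:   00100111.00111100.10101100.00011010
Mask: 11111111.11111111.11111100.00000000
AND operation:
Net:  00100111.00111100.10101100.00000000
Network: 39.60.172.0/22


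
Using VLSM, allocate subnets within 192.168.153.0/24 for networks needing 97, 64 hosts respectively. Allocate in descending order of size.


97 hosts -> /25 (126 usable): 192.168.153.0/25
64 hosts -> /25 (126 usable): 192.168.153.128/25
Allocation: 192.168.153.0/25 (97 hosts, 126 usable); 192.168.153.128/25 (64 hosts, 126 usable)


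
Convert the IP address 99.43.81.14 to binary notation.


99 = 01100011
43 = 00101011
81 = 01010001
14 = 00001110
Binary: 01100011.00101011.01010001.00001110


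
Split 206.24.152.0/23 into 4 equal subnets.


New prefix = 23 + 2 = 25
Each subnet has 128 addresses
  206.24.152.0/25
  206.24.152.128/25
  206.24.153.0/25
  206.24.153.128/25
Subnets: 206.24.152.0/25, 206.24.152.128/25, 206.24.153.0/25, 206.24.153.128/25


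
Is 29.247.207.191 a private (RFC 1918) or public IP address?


RFC 1918 private ranges:
  10.0.0.0/8 (10.0.0.0 - 10.255.255.255)
  172.16.0.0/12 (172.16.0.0 - 172.31.255.255)
  192.168.0.0/16 (192.168.0.0 - 192.168.255.255)
Public (not in any RFC 1918 range)


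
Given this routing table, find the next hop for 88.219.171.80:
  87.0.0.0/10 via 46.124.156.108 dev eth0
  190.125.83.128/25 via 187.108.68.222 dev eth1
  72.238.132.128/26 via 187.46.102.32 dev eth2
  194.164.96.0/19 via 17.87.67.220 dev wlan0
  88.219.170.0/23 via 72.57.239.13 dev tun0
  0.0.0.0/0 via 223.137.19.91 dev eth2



Longest prefix match for 88.219.171.80:
  /10 87.0.0.0: no
  /25 190.125.83.128: no
  /26 72.238.132.128: no
  /19 194.164.96.0: no
  /23 88.219.170.0: MATCH
  /0 0.0.0.0: MATCH
Selected: next-hop 72.57.239.13 via tun0 (matched /23)


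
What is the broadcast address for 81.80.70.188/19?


Network: 81.80.64.0/19
Host bits = 13
Set all host bits to 1:
Broadcast: 81.80.95.255


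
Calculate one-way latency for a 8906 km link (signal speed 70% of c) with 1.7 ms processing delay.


Speed = 0.7 * 3e5 km/s = 210000 km/s
Propagation delay = 8906 / 210000 = 0.0424 s = 42.4095 ms
Processing delay = 1.7 ms
Total one-way latency = 44.1095 ms


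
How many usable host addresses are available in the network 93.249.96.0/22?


Host bits = 32 - 22 = 10
Total addresses = 2^10 = 1024
Usable = total - 2 (network and broadcast)
Usable hosts: 1022


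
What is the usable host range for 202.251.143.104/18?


Network: 202.251.128.0
Broadcast: 202.251.191.255
First usable = network + 1
Last usable = broadcast - 1
Range: 202.251.128.1 to 202.251.191.254


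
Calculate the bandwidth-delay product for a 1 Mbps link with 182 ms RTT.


BDP = bandwidth * RTT
= 1 Mbps * 182 ms
= 1 * 1e6 * 182 / 1000 bits
= 182000 bits
= 22750 bytes
= 22.2168 KB
BDP = 182000 bits (22750 bytes)


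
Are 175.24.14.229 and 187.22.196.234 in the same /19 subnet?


Mask: 255.255.224.0
175.24.14.229 AND mask = 175.24.0.0
187.22.196.234 AND mask = 187.22.192.0
No, different subnets (175.24.0.0 vs 187.22.192.0)


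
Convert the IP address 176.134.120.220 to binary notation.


176 = 10110000
134 = 10000110
120 = 01111000
220 = 11011100
Binary: 10110000.10000110.01111000.11011100


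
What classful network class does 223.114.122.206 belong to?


First octet: 223
Binary: 11011111
110xxxxx -> Class C (192-223)
Class C, default mask 255.255.255.0 (/24)


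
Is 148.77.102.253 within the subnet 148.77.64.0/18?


Subnet network: 148.77.64.0
Test IP AND mask: 148.77.64.0
Yes, 148.77.102.253 is in 148.77.64.0/18


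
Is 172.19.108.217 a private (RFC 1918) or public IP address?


RFC 1918 private ranges:
  10.0.0.0/8 (10.0.0.0 - 10.255.255.255)
  172.16.0.0/12 (172.16.0.0 - 172.31.255.255)
  192.168.0.0/16 (192.168.0.0 - 192.168.255.255)
Private (in 172.16.0.0/12)


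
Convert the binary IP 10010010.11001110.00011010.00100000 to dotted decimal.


10010010 = 146
11001110 = 206
00011010 = 26
00100000 = 32
IP: 146.206.26.32


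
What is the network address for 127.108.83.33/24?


IP:   01111111.01101100.01010011.00100001
Mask: 11111111.11111111.11111111.00000000
AND operation:
Net:  01111111.01101100.01010011.00000000
Network: 127.108.83.0/24


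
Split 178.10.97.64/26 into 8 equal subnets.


New prefix = 26 + 3 = 29
Each subnet has 8 addresses
  178.10.97.64/29
  178.10.97.72/29
  178.10.97.80/29
  178.10.97.88/29
  178.10.97.96/29
  178.10.97.104/29
  178.10.97.112/29
  178.10.97.120/29
Subnets: 178.10.97.64/29, 178.10.97.72/29, 178.10.97.80/29, 178.10.97.88/29, 178.10.97.96/29, 178.10.97.104/29, 178.10.97.112/29, 178.10.97.120/29


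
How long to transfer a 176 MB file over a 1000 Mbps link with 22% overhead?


Effective throughput = 1000 * (1 - 22/100) = 780 Mbps
File size in Mb = 176 * 8 = 1408 Mb
Time = 1408 / 780
Time = 1.8051 seconds


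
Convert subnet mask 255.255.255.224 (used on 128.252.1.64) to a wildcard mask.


Subnet mask: 255.255.255.224
Wildcard = 255.255.255.255 - subnet mask
255 - 255 = 0
255 - 255 = 0
255 - 255 = 0
255 - 224 = 31
Wildcard: 0.0.0.31


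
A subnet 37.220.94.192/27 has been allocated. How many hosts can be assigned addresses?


Host bits = 32 - 27 = 5
Total addresses = 2^5 = 32
Usable = total - 2 (network and broadcast)
Usable hosts: 30


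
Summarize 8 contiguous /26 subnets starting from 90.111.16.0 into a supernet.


Original prefix: /26
Number of subnets: 8 = 2^3
New prefix = 26 - 3 = 23
Supernet: 90.111.16.0/23


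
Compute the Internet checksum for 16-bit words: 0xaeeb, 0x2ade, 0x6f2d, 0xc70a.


Sum all words (with carry folding):
+ 0xaeeb = 0xaeeb
+ 0x2ade = 0xd9c9
+ 0x6f2d = 0x48f7
+ 0xc70a = 0x1002
One's complement: ~0x1002
Checksum = 0xeffd


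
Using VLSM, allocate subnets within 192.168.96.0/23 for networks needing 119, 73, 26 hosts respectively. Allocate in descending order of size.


119 hosts -> /25 (126 usable): 192.168.96.0/25
73 hosts -> /25 (126 usable): 192.168.96.128/25
26 hosts -> /27 (30 usable): 192.168.97.0/27
Allocation: 192.168.96.0/25 (119 hosts, 126 usable); 192.168.96.128/25 (73 hosts, 126 usable); 192.168.97.0/27 (26 hosts, 30 usable)


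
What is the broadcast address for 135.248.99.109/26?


Network: 135.248.99.64/26
Host bits = 6
Set all host bits to 1:
Broadcast: 135.248.99.127


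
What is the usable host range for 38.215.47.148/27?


Network: 38.215.47.128
Broadcast: 38.215.47.159
First usable = network + 1
Last usable = broadcast - 1
Range: 38.215.47.129 to 38.215.47.158


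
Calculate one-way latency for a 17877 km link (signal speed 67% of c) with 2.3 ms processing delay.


Speed = 0.67 * 3e5 km/s = 201000 km/s
Propagation delay = 17877 / 201000 = 0.0889 s = 88.9403 ms
Processing delay = 2.3 ms
Total one-way latency = 91.2403 ms


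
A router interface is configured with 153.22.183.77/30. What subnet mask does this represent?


/30 means 30 network bits, 2 host bits
Binary: 11111111111111111111111111111100
Mask: 255.255.255.252


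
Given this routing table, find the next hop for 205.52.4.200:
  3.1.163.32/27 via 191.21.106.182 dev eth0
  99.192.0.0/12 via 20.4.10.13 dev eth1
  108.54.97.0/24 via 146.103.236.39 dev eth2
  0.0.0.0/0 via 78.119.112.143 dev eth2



Longest prefix match for 205.52.4.200:
  /27 3.1.163.32: no
  /12 99.192.0.0: no
  /24 108.54.97.0: no
  /0 0.0.0.0: MATCH
Selected: next-hop 78.119.112.143 via eth2 (matched /0)


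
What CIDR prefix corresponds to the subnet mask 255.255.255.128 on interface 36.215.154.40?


Binary: 11111111.11111111.11111111.10000000
Count leading 1s
Prefix: /25


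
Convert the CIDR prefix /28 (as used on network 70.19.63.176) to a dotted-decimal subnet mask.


/28 means 28 network bits, 4 host bits
Binary: 11111111111111111111111111110000
Mask: 255.255.255.240


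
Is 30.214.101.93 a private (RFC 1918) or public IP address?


RFC 1918 private ranges:
  10.0.0.0/8 (10.0.0.0 - 10.255.255.255)
  172.16.0.0/12 (172.16.0.0 - 172.31.255.255)
  192.168.0.0/16 (192.168.0.0 - 192.168.255.255)
Public (not in any RFC 1918 range)


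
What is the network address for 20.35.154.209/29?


IP:   00010100.00100011.10011010.11010001
Mask: 11111111.11111111.11111111.11111000
AND operation:
Net:  00010100.00100011.10011010.11010000
Network: 20.35.154.208/29


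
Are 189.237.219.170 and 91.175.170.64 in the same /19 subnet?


Mask: 255.255.224.0
189.237.219.170 AND mask = 189.237.192.0
91.175.170.64 AND mask = 91.175.160.0
No, different subnets (189.237.192.0 vs 91.175.160.0)


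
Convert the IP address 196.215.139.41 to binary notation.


196 = 11000100
215 = 11010111
139 = 10001011
41 = 00101001
Binary: 11000100.11010111.10001011.00101001


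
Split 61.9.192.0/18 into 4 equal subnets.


New prefix = 18 + 2 = 20
Each subnet has 4096 addresses
  61.9.192.0/20
  61.9.208.0/20
  61.9.224.0/20
  61.9.240.0/20
Subnets: 61.9.192.0/20, 61.9.208.0/20, 61.9.224.0/20, 61.9.240.0/20


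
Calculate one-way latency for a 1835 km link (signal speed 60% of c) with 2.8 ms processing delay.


Speed = 0.6 * 3e5 km/s = 180000 km/s
Propagation delay = 1835 / 180000 = 0.0102 s = 10.1944 ms
Processing delay = 2.8 ms
Total one-way latency = 12.9944 ms


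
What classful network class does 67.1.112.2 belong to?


First octet: 67
Binary: 01000011
0xxxxxxx -> Class A (1-126)
Class A, default mask 255.0.0.0 (/8)


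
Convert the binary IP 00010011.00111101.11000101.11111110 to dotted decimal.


00010011 = 19
00111101 = 61
11000101 = 197
11111110 = 254
IP: 19.61.197.254


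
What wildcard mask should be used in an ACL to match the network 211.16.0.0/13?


Subnet mask: 255.248.0.0
Wildcard = 255.255.255.255 - subnet mask
255 - 255 = 0
255 - 248 = 7
255 - 0 = 255
255 - 0 = 255
Wildcard: 0.7.255.255


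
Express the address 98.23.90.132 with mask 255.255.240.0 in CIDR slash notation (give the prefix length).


Binary: 11111111.11111111.11110000.00000000
Count leading 1s
Prefix: /20


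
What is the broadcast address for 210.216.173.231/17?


Network: 210.216.128.0/17
Host bits = 15
Set all host bits to 1:
Broadcast: 210.216.255.255


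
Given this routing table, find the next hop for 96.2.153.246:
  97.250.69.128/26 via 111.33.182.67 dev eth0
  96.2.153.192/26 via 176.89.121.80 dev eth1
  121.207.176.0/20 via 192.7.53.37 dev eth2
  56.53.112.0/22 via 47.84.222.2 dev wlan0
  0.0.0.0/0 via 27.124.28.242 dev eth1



Longest prefix match for 96.2.153.246:
  /26 97.250.69.128: no
  /26 96.2.153.192: MATCH
  /20 121.207.176.0: no
  /22 56.53.112.0: no
  /0 0.0.0.0: MATCH
Selected: next-hop 176.89.121.80 via eth1 (matched /26)


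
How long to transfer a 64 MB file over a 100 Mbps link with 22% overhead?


Effective throughput = 100 * (1 - 22/100) = 78 Mbps
File size in Mb = 64 * 8 = 512 Mb
Time = 512 / 78
Time = 6.5641 seconds


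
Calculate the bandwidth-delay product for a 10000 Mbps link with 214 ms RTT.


BDP = bandwidth * RTT
= 10000 Mbps * 214 ms
= 10000 * 1e6 * 214 / 1000 bits
= 2140000000 bits
= 267500000 bytes
= 261230.4688 KB
BDP = 2140000000 bits (267500000 bytes)


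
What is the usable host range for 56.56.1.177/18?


Network: 56.56.0.0
Broadcast: 56.56.63.255
First usable = network + 1
Last usable = broadcast - 1
Range: 56.56.0.1 to 56.56.63.254


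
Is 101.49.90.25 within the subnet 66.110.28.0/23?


Subnet network: 66.110.28.0
Test IP AND mask: 101.49.90.0
No, 101.49.90.25 is not in 66.110.28.0/23


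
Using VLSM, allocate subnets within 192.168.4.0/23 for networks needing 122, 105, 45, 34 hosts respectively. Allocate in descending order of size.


122 hosts -> /25 (126 usable): 192.168.4.0/25
105 hosts -> /25 (126 usable): 192.168.4.128/25
45 hosts -> /26 (62 usable): 192.168.5.0/26
34 hosts -> /26 (62 usable): 192.168.5.64/26
Allocation: 192.168.4.0/25 (122 hosts, 126 usable); 192.168.4.128/25 (105 hosts, 126 usable); 192.168.5.0/26 (45 hosts, 62 usable); 192.168.5.64/26 (34 hosts, 62 usable)


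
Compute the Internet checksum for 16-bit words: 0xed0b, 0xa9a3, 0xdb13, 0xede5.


Sum all words (with carry folding):
+ 0xed0b = 0xed0b
+ 0xa9a3 = 0x96af
+ 0xdb13 = 0x71c3
+ 0xede5 = 0x5fa9
One's complement: ~0x5fa9
Checksum = 0xa056


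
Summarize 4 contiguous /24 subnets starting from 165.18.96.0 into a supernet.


Original prefix: /24
Number of subnets: 4 = 2^2
New prefix = 24 - 2 = 22
Supernet: 165.18.96.0/22


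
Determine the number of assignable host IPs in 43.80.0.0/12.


Host bits = 32 - 12 = 20
Total addresses = 2^20 = 1048576
Usable = total - 2 (network and broadcast)
Usable hosts: 1048574


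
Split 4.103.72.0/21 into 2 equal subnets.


New prefix = 21 + 1 = 22
Each subnet has 1024 addresses
  4.103.72.0/22
  4.103.76.0/22
Subnets: 4.103.72.0/22, 4.103.76.0/22


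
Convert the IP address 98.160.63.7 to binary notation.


98 = 01100010
160 = 10100000
63 = 00111111
7 = 00000111
Binary: 01100010.10100000.00111111.00000111


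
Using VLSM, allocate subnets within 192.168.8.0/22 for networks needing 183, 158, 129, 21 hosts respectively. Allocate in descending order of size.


183 hosts -> /24 (254 usable): 192.168.8.0/24
158 hosts -> /24 (254 usable): 192.168.9.0/24
129 hosts -> /24 (254 usable): 192.168.10.0/24
21 hosts -> /27 (30 usable): 192.168.11.0/27
Allocation: 192.168.8.0/24 (183 hosts, 254 usable); 192.168.9.0/24 (158 hosts, 254 usable); 192.168.10.0/24 (129 hosts, 254 usable); 192.168.11.0/27 (21 hosts, 30 usable)


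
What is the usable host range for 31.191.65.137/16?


Network: 31.191.0.0
Broadcast: 31.191.255.255
First usable = network + 1
Last usable = broadcast - 1
Range: 31.191.0.1 to 31.191.255.254


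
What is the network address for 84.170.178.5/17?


IP:   01010100.10101010.10110010.00000101
Mask: 11111111.11111111.10000000.00000000
AND operation:
Net:  01010100.10101010.10000000.00000000
Network: 84.170.128.0/17


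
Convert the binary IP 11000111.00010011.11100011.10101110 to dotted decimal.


11000111 = 199
00010011 = 19
11100011 = 227
10101110 = 174
IP: 199.19.227.174


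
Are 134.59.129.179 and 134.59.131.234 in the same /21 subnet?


Mask: 255.255.248.0
134.59.129.179 AND mask = 134.59.128.0
134.59.131.234 AND mask = 134.59.128.0
Yes, same subnet (134.59.128.0)


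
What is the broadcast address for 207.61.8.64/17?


Network: 207.61.0.0/17
Host bits = 15
Set all host bits to 1:
Broadcast: 207.61.127.255


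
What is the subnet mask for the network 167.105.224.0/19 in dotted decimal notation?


/19 means 19 network bits, 13 host bits
Binary: 11111111111111111110000000000000
Mask: 255.255.224.0


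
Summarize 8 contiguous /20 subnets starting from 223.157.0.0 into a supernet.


Original prefix: /20
Number of subnets: 8 = 2^3
New prefix = 20 - 3 = 17
Supernet: 223.157.0.0/17


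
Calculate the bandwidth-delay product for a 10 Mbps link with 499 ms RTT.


BDP = bandwidth * RTT
= 10 Mbps * 499 ms
= 10 * 1e6 * 499 / 1000 bits
= 4990000 bits
= 623750 bytes
= 609.1309 KB
BDP = 4990000 bits (623750 bytes)


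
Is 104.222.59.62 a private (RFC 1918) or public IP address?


RFC 1918 private ranges:
  10.0.0.0/8 (10.0.0.0 - 10.255.255.255)
  172.16.0.0/12 (172.16.0.0 - 172.31.255.255)
  192.168.0.0/16 (192.168.0.0 - 192.168.255.255)
Public (not in any RFC 1918 range)


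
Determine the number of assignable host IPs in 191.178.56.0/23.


Host bits = 32 - 23 = 9
Total addresses = 2^9 = 512
Usable = total - 2 (network and broadcast)
Usable hosts: 510


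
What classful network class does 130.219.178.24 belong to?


First octet: 130
Binary: 10000010
10xxxxxx -> Class B (128-191)
Class B, default mask 255.255.0.0 (/16)


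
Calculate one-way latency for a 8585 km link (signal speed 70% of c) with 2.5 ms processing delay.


Speed = 0.7 * 3e5 km/s = 210000 km/s
Propagation delay = 8585 / 210000 = 0.0409 s = 40.881 ms
Processing delay = 2.5 ms
Total one-way latency = 43.381 ms


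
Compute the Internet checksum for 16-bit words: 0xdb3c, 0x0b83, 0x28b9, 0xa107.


Sum all words (with carry folding):
+ 0xdb3c = 0xdb3c
+ 0x0b83 = 0xe6bf
+ 0x28b9 = 0x0f79
+ 0xa107 = 0xb080
One's complement: ~0xb080
Checksum = 0x4f7f


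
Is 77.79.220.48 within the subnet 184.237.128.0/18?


Subnet network: 184.237.128.0
Test IP AND mask: 77.79.192.0
No, 77.79.220.48 is not in 184.237.128.0/18


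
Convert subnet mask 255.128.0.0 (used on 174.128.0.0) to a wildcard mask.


Subnet mask: 255.128.0.0
Wildcard = 255.255.255.255 - subnet mask
255 - 255 = 0
255 - 128 = 127
255 - 0 = 255
255 - 0 = 255
Wildcard: 0.127.255.255


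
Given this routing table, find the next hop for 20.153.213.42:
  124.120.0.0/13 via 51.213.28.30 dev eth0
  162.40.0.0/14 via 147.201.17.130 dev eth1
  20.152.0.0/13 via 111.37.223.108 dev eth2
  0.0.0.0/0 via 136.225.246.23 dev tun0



Longest prefix match for 20.153.213.42:
  /13 124.120.0.0: no
  /14 162.40.0.0: no
  /13 20.152.0.0: MATCH
  /0 0.0.0.0: MATCH
Selected: next-hop 111.37.223.108 via eth2 (matched /13)


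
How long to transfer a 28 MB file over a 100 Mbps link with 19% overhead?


Effective throughput = 100 * (1 - 19/100) = 81 Mbps
File size in Mb = 28 * 8 = 224 Mb
Time = 224 / 81
Time = 2.7654 seconds


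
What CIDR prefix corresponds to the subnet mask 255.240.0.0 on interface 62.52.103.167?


Binary: 11111111.11110000.00000000.00000000
Count leading 1s
Prefix: /12


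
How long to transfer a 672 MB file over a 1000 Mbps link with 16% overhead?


Effective throughput = 1000 * (1 - 16/100) = 840 Mbps
File size in Mb = 672 * 8 = 5376 Mb
Time = 5376 / 840
Time = 6.4 seconds


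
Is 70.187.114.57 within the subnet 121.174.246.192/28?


Subnet network: 121.174.246.192
Test IP AND mask: 70.187.114.48
No, 70.187.114.57 is not in 121.174.246.192/28


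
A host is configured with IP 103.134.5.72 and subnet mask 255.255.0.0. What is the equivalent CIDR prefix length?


Binary: 11111111.11111111.00000000.00000000
Count leading 1s
Prefix: /16


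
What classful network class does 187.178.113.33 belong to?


First octet: 187
Binary: 10111011
10xxxxxx -> Class B (128-191)
Class B, default mask 255.255.0.0 (/16)


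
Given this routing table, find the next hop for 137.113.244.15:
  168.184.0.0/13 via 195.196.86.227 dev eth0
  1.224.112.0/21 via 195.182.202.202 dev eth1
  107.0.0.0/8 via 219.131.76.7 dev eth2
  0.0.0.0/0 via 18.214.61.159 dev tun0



Longest prefix match for 137.113.244.15:
  /13 168.184.0.0: no
  /21 1.224.112.0: no
  /8 107.0.0.0: no
  /0 0.0.0.0: MATCH
Selected: next-hop 18.214.61.159 via tun0 (matched /0)


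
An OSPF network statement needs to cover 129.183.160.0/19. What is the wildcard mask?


Subnet mask: 255.255.224.0
Wildcard = 255.255.255.255 - subnet mask
255 - 255 = 0
255 - 255 = 0
255 - 224 = 31
255 - 0 = 255
Wildcard: 0.0.31.255


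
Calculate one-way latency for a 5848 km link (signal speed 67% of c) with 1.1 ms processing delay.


Speed = 0.67 * 3e5 km/s = 201000 km/s
Propagation delay = 5848 / 201000 = 0.0291 s = 29.0945 ms
Processing delay = 1.1 ms
Total one-way latency = 30.1945 ms


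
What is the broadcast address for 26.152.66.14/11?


Network: 26.128.0.0/11
Host bits = 21
Set all host bits to 1:
Broadcast: 26.159.255.255


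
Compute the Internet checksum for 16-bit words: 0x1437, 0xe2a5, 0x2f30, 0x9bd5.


Sum all words (with carry folding):
+ 0x1437 = 0x1437
+ 0xe2a5 = 0xf6dc
+ 0x2f30 = 0x260d
+ 0x9bd5 = 0xc1e2
One's complement: ~0xc1e2
Checksum = 0x3e1d


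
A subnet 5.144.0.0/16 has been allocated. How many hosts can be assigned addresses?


Host bits = 32 - 16 = 16
Total addresses = 2^16 = 65536
Usable = total - 2 (network and broadcast)
Usable hosts: 65534


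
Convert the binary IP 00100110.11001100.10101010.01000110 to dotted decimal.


00100110 = 38
11001100 = 204
10101010 = 170
01000110 = 70
IP: 38.204.170.70


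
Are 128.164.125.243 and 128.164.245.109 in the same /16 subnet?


Mask: 255.255.0.0
128.164.125.243 AND mask = 128.164.0.0
128.164.245.109 AND mask = 128.164.0.0
Yes, same subnet (128.164.0.0)


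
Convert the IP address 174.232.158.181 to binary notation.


174 = 10101110
232 = 11101000
158 = 10011110
181 = 10110101
Binary: 10101110.11101000.10011110.10110101


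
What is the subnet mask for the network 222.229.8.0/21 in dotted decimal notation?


/21 means 21 network bits, 11 host bits
Binary: 11111111111111111111100000000000
Mask: 255.255.248.0


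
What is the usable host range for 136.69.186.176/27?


Network: 136.69.186.160
Broadcast: 136.69.186.191
First usable = network + 1
Last usable = broadcast - 1
Range: 136.69.186.161 to 136.69.186.190


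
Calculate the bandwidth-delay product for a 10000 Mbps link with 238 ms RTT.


BDP = bandwidth * RTT
= 10000 Mbps * 238 ms
= 10000 * 1e6 * 238 / 1000 bits
= 2380000000 bits
= 297500000 bytes
= 290527.3438 KB
BDP = 2380000000 bits (297500000 bytes)


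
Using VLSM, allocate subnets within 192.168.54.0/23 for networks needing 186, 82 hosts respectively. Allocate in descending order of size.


186 hosts -> /24 (254 usable): 192.168.54.0/24
82 hosts -> /25 (126 usable): 192.168.55.0/25
Allocation: 192.168.54.0/24 (186 hosts, 254 usable); 192.168.55.0/25 (82 hosts, 126 usable)


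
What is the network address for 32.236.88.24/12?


IP:   00100000.11101100.01011000.00011000
Mask: 11111111.11110000.00000000.00000000
AND operation:
Net:  00100000.11100000.00000000.00000000
Network: 32.224.0.0/12


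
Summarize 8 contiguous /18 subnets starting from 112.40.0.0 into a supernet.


Original prefix: /18
Number of subnets: 8 = 2^3
New prefix = 18 - 3 = 15
Supernet: 112.40.0.0/15


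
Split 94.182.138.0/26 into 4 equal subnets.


New prefix = 26 + 2 = 28
Each subnet has 16 addresses
  94.182.138.0/28
  94.182.138.16/28
  94.182.138.32/28
  94.182.138.48/28
Subnets: 94.182.138.0/28, 94.182.138.16/28, 94.182.138.32/28, 94.182.138.48/28


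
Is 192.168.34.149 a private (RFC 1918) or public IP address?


RFC 1918 private ranges:
  10.0.0.0/8 (10.0.0.0 - 10.255.255.255)
  172.16.0.0/12 (172.16.0.0 - 172.31.255.255)
  192.168.0.0/16 (192.168.0.0 - 192.168.255.255)
Private (in 192.168.0.0/16)


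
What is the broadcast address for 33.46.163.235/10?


Network: 33.0.0.0/10
Host bits = 22
Set all host bits to 1:
Broadcast: 33.63.255.255


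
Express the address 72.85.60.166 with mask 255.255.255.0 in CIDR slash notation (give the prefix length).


Binary: 11111111.11111111.11111111.00000000
Count leading 1s
Prefix: /24


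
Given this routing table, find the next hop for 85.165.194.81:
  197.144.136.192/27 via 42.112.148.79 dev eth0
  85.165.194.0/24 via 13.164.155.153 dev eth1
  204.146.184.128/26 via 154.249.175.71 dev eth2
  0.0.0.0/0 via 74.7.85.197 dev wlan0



Longest prefix match for 85.165.194.81:
  /27 197.144.136.192: no
  /24 85.165.194.0: MATCH
  /26 204.146.184.128: no
  /0 0.0.0.0: MATCH
Selected: next-hop 13.164.155.153 via eth1 (matched /24)


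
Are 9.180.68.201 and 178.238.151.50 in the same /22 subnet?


Mask: 255.255.252.0
9.180.68.201 AND mask = 9.180.68.0
178.238.151.50 AND mask = 178.238.148.0
No, different subnets (9.180.68.0 vs 178.238.148.0)


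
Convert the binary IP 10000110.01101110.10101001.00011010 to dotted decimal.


10000110 = 134
01101110 = 110
10101001 = 169
00011010 = 26
IP: 134.110.169.26


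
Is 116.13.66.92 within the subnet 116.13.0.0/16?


Subnet network: 116.13.0.0
Test IP AND mask: 116.13.0.0
Yes, 116.13.66.92 is in 116.13.0.0/16


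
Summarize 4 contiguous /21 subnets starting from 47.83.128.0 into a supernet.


Original prefix: /21
Number of subnets: 4 = 2^2
New prefix = 21 - 2 = 19
Supernet: 47.83.128.0/19


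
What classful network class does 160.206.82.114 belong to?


First octet: 160
Binary: 10100000
10xxxxxx -> Class B (128-191)
Class B, default mask 255.255.0.0 (/16)


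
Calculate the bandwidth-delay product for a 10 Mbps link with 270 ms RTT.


BDP = bandwidth * RTT
= 10 Mbps * 270 ms
= 10 * 1e6 * 270 / 1000 bits
= 2700000 bits
= 337500 bytes
= 329.5898 KB
BDP = 2700000 bits (337500 bytes)


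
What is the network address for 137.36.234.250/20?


IP:   10001001.00100100.11101010.11111010
Mask: 11111111.11111111.11110000.00000000
AND operation:
Net:  10001001.00100100.11100000.00000000
Network: 137.36.224.0/20


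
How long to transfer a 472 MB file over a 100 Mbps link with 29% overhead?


Effective throughput = 100 * (1 - 29/100) = 71 Mbps
File size in Mb = 472 * 8 = 3776 Mb
Time = 3776 / 71
Time = 53.1831 seconds


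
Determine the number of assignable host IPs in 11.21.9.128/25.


Host bits = 32 - 25 = 7
Total addresses = 2^7 = 128
Usable = total - 2 (network and broadcast)
Usable hosts: 126


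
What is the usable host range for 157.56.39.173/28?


Network: 157.56.39.160
Broadcast: 157.56.39.175
First usable = network + 1
Last usable = broadcast - 1
Range: 157.56.39.161 to 157.56.39.174


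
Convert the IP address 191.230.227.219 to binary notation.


191 = 10111111
230 = 11100110
227 = 11100011
219 = 11011011
Binary: 10111111.11100110.11100011.11011011


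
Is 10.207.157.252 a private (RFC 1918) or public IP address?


RFC 1918 private ranges:
  10.0.0.0/8 (10.0.0.0 - 10.255.255.255)
  172.16.0.0/12 (172.16.0.0 - 172.31.255.255)
  192.168.0.0/16 (192.168.0.0 - 192.168.255.255)
Private (in 10.0.0.0/8)


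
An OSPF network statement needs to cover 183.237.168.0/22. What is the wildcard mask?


Subnet mask: 255.255.252.0
Wildcard = 255.255.255.255 - subnet mask
255 - 255 = 0
255 - 255 = 0
255 - 252 = 3
255 - 0 = 255
Wildcard: 0.0.3.255


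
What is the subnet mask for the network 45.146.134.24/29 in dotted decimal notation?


/29 means 29 network bits, 3 host bits
Binary: 11111111111111111111111111111000
Mask: 255.255.255.248


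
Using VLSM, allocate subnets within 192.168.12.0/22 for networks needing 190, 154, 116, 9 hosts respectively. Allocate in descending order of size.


190 hosts -> /24 (254 usable): 192.168.12.0/24
154 hosts -> /24 (254 usable): 192.168.13.0/24
116 hosts -> /25 (126 usable): 192.168.14.0/25
9 hosts -> /28 (14 usable): 192.168.14.128/28
Allocation: 192.168.12.0/24 (190 hosts, 254 usable); 192.168.13.0/24 (154 hosts, 254 usable); 192.168.14.0/25 (116 hosts, 126 usable); 192.168.14.128/28 (9 hosts, 14 usable)


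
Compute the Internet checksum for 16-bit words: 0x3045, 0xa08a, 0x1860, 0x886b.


Sum all words (with carry folding):
+ 0x3045 = 0x3045
+ 0xa08a = 0xd0cf
+ 0x1860 = 0xe92f
+ 0x886b = 0x719b
One's complement: ~0x719b
Checksum = 0x8e64


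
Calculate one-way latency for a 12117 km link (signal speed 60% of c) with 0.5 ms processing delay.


Speed = 0.6 * 3e5 km/s = 180000 km/s
Propagation delay = 12117 / 180000 = 0.0673 s = 67.3167 ms
Processing delay = 0.5 ms
Total one-way latency = 67.8167 ms


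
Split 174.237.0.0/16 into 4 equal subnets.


New prefix = 16 + 2 = 18
Each subnet has 16384 addresses
  174.237.0.0/18
  174.237.64.0/18
  174.237.128.0/18
  174.237.192.0/18
Subnets: 174.237.0.0/18, 174.237.64.0/18, 174.237.128.0/18, 174.237.192.0/18


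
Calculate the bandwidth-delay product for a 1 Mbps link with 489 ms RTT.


BDP = bandwidth * RTT
= 1 Mbps * 489 ms
= 1 * 1e6 * 489 / 1000 bits
= 489000 bits
= 61125 bytes
= 59.6924 KB
BDP = 489000 bits (61125 bytes)


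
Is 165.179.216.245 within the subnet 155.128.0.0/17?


Subnet network: 155.128.0.0
Test IP AND mask: 165.179.128.0
No, 165.179.216.245 is not in 155.128.0.0/17


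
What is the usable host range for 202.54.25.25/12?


Network: 202.48.0.0
Broadcast: 202.63.255.255
First usable = network + 1
Last usable = broadcast - 1
Range: 202.48.0.1 to 202.63.255.254


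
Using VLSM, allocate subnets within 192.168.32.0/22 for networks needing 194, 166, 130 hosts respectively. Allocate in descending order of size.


194 hosts -> /24 (254 usable): 192.168.32.0/24
166 hosts -> /24 (254 usable): 192.168.33.0/24
130 hosts -> /24 (254 usable): 192.168.34.0/24
Allocation: 192.168.32.0/24 (194 hosts, 254 usable); 192.168.33.0/24 (166 hosts, 254 usable); 192.168.34.0/24 (130 hosts, 254 usable)


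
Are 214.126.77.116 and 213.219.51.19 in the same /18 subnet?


Mask: 255.255.192.0
214.126.77.116 AND mask = 214.126.64.0
213.219.51.19 AND mask = 213.219.0.0
No, different subnets (214.126.64.0 vs 213.219.0.0)


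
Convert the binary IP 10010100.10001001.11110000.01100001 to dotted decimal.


10010100 = 148
10001001 = 137
11110000 = 240
01100001 = 97
IP: 148.137.240.97


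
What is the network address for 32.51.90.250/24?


IP:   00100000.00110011.01011010.11111010
Mask: 11111111.11111111.11111111.00000000
AND operation:
Net:  00100000.00110011.01011010.00000000
Network: 32.51.90.0/24


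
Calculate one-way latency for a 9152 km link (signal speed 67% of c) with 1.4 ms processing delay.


Speed = 0.67 * 3e5 km/s = 201000 km/s
Propagation delay = 9152 / 201000 = 0.0455 s = 45.5323 ms
Processing delay = 1.4 ms
Total one-way latency = 46.9323 ms


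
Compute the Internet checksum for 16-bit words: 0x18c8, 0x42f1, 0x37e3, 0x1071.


Sum all words (with carry folding):
+ 0x18c8 = 0x18c8
+ 0x42f1 = 0x5bb9
+ 0x37e3 = 0x939c
+ 0x1071 = 0xa40d
One's complement: ~0xa40d
Checksum = 0x5bf2


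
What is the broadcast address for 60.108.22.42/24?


Network: 60.108.22.0/24
Host bits = 8
Set all host bits to 1:
Broadcast: 60.108.22.255


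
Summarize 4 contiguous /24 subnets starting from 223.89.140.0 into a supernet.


Original prefix: /24
Number of subnets: 4 = 2^2
New prefix = 24 - 2 = 22
Supernet: 223.89.140.0/22


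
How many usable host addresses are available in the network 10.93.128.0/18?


Host bits = 32 - 18 = 14
Total addresses = 2^14 = 16384
Usable = total - 2 (network and broadcast)
Usable hosts: 16382


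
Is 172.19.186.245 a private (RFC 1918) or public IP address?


RFC 1918 private ranges:
  10.0.0.0/8 (10.0.0.0 - 10.255.255.255)
  172.16.0.0/12 (172.16.0.0 - 172.31.255.255)
  192.168.0.0/16 (192.168.0.0 - 192.168.255.255)
Private (in 172.16.0.0/12)


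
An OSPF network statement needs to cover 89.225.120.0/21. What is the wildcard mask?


Subnet mask: 255.255.248.0
Wildcard = 255.255.255.255 - subnet mask
255 - 255 = 0
255 - 255 = 0
255 - 248 = 7
255 - 0 = 255
Wildcard: 0.0.7.255


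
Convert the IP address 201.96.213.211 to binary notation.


201 = 11001001
96 = 01100000
213 = 11010101
211 = 11010011
Binary: 11001001.01100000.11010101.11010011


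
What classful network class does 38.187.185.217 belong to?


First octet: 38
Binary: 00100110
0xxxxxxx -> Class A (1-126)
Class A, default mask 255.0.0.0 (/8)


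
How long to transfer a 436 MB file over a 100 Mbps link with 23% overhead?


Effective throughput = 100 * (1 - 23/100) = 77 Mbps
File size in Mb = 436 * 8 = 3488 Mb
Time = 3488 / 77
Time = 45.2987 seconds


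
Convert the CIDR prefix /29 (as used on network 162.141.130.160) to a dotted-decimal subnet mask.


/29 means 29 network bits, 3 host bits
Binary: 11111111111111111111111111111000
Mask: 255.255.255.248


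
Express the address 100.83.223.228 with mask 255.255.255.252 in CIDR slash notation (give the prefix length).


Binary: 11111111.11111111.11111111.11111100
Count leading 1s
Prefix: /30


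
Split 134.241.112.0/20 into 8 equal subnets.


New prefix = 20 + 3 = 23
Each subnet has 512 addresses
  134.241.112.0/23
  134.241.114.0/23
  134.241.116.0/23
  134.241.118.0/23
  134.241.120.0/23
  134.241.122.0/23
  134.241.124.0/23
  134.241.126.0/23
Subnets: 134.241.112.0/23, 134.241.114.0/23, 134.241.116.0/23, 134.241.118.0/23, 134.241.120.0/23, 134.241.122.0/23, 134.241.124.0/23, 134.241.126.0/23


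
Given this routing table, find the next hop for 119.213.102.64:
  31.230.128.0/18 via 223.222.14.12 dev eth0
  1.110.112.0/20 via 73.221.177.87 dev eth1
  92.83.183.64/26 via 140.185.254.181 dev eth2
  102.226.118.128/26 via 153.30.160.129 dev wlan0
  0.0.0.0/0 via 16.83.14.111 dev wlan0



Longest prefix match for 119.213.102.64:
  /18 31.230.128.0: no
  /20 1.110.112.0: no
  /26 92.83.183.64: no
  /26 102.226.118.128: no
  /0 0.0.0.0: MATCH
Selected: next-hop 16.83.14.111 via wlan0 (matched /0)


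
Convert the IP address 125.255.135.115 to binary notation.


125 = 01111101
255 = 11111111
135 = 10000111
115 = 01110011
Binary: 01111101.11111111.10000111.01110011


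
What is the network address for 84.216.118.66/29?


IP:   01010100.11011000.01110110.01000010
Mask: 11111111.11111111.11111111.11111000
AND operation:
Net:  01010100.11011000.01110110.01000000
Network: 84.216.118.64/29


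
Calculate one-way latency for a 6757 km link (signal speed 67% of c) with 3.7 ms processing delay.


Speed = 0.67 * 3e5 km/s = 201000 km/s
Propagation delay = 6757 / 201000 = 0.0336 s = 33.6169 ms
Processing delay = 3.7 ms
Total one-way latency = 37.3169 ms


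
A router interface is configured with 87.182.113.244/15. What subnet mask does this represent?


/15 means 15 network bits, 17 host bits
Binary: 11111111111111100000000000000000
Mask: 255.254.0.0


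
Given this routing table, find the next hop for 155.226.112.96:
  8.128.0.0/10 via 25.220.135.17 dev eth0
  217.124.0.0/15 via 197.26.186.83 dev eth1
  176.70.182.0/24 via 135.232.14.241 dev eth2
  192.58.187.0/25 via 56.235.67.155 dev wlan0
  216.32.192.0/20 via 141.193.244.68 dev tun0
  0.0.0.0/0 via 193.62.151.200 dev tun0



Longest prefix match for 155.226.112.96:
  /10 8.128.0.0: no
  /15 217.124.0.0: no
  /24 176.70.182.0: no
  /25 192.58.187.0: no
  /20 216.32.192.0: no
  /0 0.0.0.0: MATCH
Selected: next-hop 193.62.151.200 via tun0 (matched /0)


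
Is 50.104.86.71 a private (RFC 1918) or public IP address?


RFC 1918 private ranges:
  10.0.0.0/8 (10.0.0.0 - 10.255.255.255)
  172.16.0.0/12 (172.16.0.0 - 172.31.255.255)
  192.168.0.0/16 (192.168.0.0 - 192.168.255.255)
Public (not in any RFC 1918 range)


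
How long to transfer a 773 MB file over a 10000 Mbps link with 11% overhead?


Effective throughput = 10000 * (1 - 11/100) = 8900 Mbps
File size in Mb = 773 * 8 = 6184 Mb
Time = 6184 / 8900
Time = 0.6948 seconds


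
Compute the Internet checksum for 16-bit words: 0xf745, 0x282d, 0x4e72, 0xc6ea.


Sum all words (with carry folding):
+ 0xf745 = 0xf745
+ 0x282d = 0x1f73
+ 0x4e72 = 0x6de5
+ 0xc6ea = 0x34d0
One's complement: ~0x34d0
Checksum = 0xcb2f


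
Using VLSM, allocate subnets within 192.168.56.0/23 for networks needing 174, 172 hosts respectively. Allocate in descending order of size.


174 hosts -> /24 (254 usable): 192.168.56.0/24
172 hosts -> /24 (254 usable): 192.168.57.0/24
Allocation: 192.168.56.0/24 (174 hosts, 254 usable); 192.168.57.0/24 (172 hosts, 254 usable)


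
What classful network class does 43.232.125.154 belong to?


First octet: 43
Binary: 00101011
0xxxxxxx -> Class A (1-126)
Class A, default mask 255.0.0.0 (/8)


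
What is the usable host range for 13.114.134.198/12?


Network: 13.112.0.0
Broadcast: 13.127.255.255
First usable = network + 1
Last usable = broadcast - 1
Range: 13.112.0.1 to 13.127.255.254


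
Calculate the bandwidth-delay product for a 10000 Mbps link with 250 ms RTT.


BDP = bandwidth * RTT
= 10000 Mbps * 250 ms
= 10000 * 1e6 * 250 / 1000 bits
= 2500000000 bits
= 312500000 bytes
= 305175.7812 KB
BDP = 2500000000 bits (312500000 bytes)


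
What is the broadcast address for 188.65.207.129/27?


Network: 188.65.207.128/27
Host bits = 5
Set all host bits to 1:
Broadcast: 188.65.207.159


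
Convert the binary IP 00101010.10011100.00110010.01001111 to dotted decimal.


00101010 = 42
10011100 = 156
00110010 = 50
01001111 = 79
IP: 42.156.50.79


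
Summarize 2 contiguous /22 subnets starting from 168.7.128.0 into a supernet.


Original prefix: /22
Number of subnets: 2 = 2^1
New prefix = 22 - 1 = 21
Supernet: 168.7.128.0/21


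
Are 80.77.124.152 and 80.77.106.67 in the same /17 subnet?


Mask: 255.255.128.0
80.77.124.152 AND mask = 80.77.0.0
80.77.106.67 AND mask = 80.77.0.0
Yes, same subnet (80.77.0.0)


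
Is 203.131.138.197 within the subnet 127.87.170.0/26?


Subnet network: 127.87.170.0
Test IP AND mask: 203.131.138.192
No, 203.131.138.197 is not in 127.87.170.0/26


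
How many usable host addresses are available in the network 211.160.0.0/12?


Host bits = 32 - 12 = 20
Total addresses = 2^20 = 1048576
Usable = total - 2 (network and broadcast)
Usable hosts: 1048574


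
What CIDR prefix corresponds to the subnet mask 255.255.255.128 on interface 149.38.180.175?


Binary: 11111111.11111111.11111111.10000000
Count leading 1s
Prefix: /25


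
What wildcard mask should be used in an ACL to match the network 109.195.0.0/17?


Subnet mask: 255.255.128.0
Wildcard = 255.255.255.255 - subnet mask
255 - 255 = 0
255 - 255 = 0
255 - 128 = 127
255 - 0 = 255
Wildcard: 0.0.127.255


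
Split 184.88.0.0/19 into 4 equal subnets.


New prefix = 19 + 2 = 21
Each subnet has 2048 addresses
  184.88.0.0/21
  184.88.8.0/21
  184.88.16.0/21
  184.88.24.0/21
Subnets: 184.88.0.0/21, 184.88.8.0/21, 184.88.16.0/21, 184.88.24.0/21


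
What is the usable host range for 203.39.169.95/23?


Network: 203.39.168.0
Broadcast: 203.39.169.255
First usable = network + 1
Last usable = broadcast - 1
Range: 203.39.168.1 to 203.39.169.254


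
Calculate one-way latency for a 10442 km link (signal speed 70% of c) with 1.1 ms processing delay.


Speed = 0.7 * 3e5 km/s = 210000 km/s
Propagation delay = 10442 / 210000 = 0.0497 s = 49.7238 ms
Processing delay = 1.1 ms
Total one-way latency = 50.8238 ms


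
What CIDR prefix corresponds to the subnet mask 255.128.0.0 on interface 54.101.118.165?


Binary: 11111111.10000000.00000000.00000000
Count leading 1s
Prefix: /9


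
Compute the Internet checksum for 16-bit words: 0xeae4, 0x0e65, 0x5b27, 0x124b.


Sum all words (with carry folding):
+ 0xeae4 = 0xeae4
+ 0x0e65 = 0xf949
+ 0x5b27 = 0x5471
+ 0x124b = 0x66bc
One's complement: ~0x66bc
Checksum = 0x9943


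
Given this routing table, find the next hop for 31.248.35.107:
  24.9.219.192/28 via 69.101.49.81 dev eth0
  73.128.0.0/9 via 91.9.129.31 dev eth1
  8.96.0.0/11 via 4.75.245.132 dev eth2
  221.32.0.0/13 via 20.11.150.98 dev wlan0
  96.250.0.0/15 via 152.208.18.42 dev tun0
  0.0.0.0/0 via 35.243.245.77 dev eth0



Longest prefix match for 31.248.35.107:
  /28 24.9.219.192: no
  /9 73.128.0.0: no
  /11 8.96.0.0: no
  /13 221.32.0.0: no
  /15 96.250.0.0: no
  /0 0.0.0.0: MATCH
Selected: next-hop 35.243.245.77 via eth0 (matched /0)


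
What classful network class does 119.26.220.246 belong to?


First octet: 119
Binary: 01110111
0xxxxxxx -> Class A (1-126)
Class A, default mask 255.0.0.0 (/8)


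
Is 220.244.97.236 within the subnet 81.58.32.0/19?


Subnet network: 81.58.32.0
Test IP AND mask: 220.244.96.0
No, 220.244.97.236 is not in 81.58.32.0/19


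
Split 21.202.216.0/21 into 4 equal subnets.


New prefix = 21 + 2 = 23
Each subnet has 512 addresses
  21.202.216.0/23
  21.202.218.0/23
  21.202.220.0/23
  21.202.222.0/23
Subnets: 21.202.216.0/23, 21.202.218.0/23, 21.202.220.0/23, 21.202.222.0/23


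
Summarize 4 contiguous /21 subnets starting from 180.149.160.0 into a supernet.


Original prefix: /21
Number of subnets: 4 = 2^2
New prefix = 21 - 2 = 19
Supernet: 180.149.160.0/19
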